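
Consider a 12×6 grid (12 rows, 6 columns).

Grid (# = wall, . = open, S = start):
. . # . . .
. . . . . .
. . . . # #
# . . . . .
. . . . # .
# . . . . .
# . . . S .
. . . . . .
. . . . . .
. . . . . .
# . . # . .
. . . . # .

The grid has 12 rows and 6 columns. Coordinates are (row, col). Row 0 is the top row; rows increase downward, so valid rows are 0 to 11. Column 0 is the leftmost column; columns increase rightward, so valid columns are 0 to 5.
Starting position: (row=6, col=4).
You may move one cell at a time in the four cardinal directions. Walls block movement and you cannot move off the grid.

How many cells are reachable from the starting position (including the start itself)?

BFS flood-fill from (row=6, col=4):
  Distance 0: (row=6, col=4)
  Distance 1: (row=5, col=4), (row=6, col=3), (row=6, col=5), (row=7, col=4)
  Distance 2: (row=5, col=3), (row=5, col=5), (row=6, col=2), (row=7, col=3), (row=7, col=5), (row=8, col=4)
  Distance 3: (row=4, col=3), (row=4, col=5), (row=5, col=2), (row=6, col=1), (row=7, col=2), (row=8, col=3), (row=8, col=5), (row=9, col=4)
  Distance 4: (row=3, col=3), (row=3, col=5), (row=4, col=2), (row=5, col=1), (row=7, col=1), (row=8, col=2), (row=9, col=3), (row=9, col=5), (row=10, col=4)
  Distance 5: (row=2, col=3), (row=3, col=2), (row=3, col=4), (row=4, col=1), (row=7, col=0), (row=8, col=1), (row=9, col=2), (row=10, col=5)
  Distance 6: (row=1, col=3), (row=2, col=2), (row=3, col=1), (row=4, col=0), (row=8, col=0), (row=9, col=1), (row=10, col=2), (row=11, col=5)
  Distance 7: (row=0, col=3), (row=1, col=2), (row=1, col=4), (row=2, col=1), (row=9, col=0), (row=10, col=1), (row=11, col=2)
  Distance 8: (row=0, col=4), (row=1, col=1), (row=1, col=5), (row=2, col=0), (row=11, col=1), (row=11, col=3)
  Distance 9: (row=0, col=1), (row=0, col=5), (row=1, col=0), (row=11, col=0)
  Distance 10: (row=0, col=0)
Total reachable: 62 (grid has 62 open cells total)

Answer: Reachable cells: 62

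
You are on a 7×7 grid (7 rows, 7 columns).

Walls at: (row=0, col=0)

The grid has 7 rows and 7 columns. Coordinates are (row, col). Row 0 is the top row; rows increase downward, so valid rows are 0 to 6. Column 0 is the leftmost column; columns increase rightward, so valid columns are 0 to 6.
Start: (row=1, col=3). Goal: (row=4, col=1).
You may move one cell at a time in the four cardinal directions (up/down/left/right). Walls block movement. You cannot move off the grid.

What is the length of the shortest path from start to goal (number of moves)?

BFS from (row=1, col=3) until reaching (row=4, col=1):
  Distance 0: (row=1, col=3)
  Distance 1: (row=0, col=3), (row=1, col=2), (row=1, col=4), (row=2, col=3)
  Distance 2: (row=0, col=2), (row=0, col=4), (row=1, col=1), (row=1, col=5), (row=2, col=2), (row=2, col=4), (row=3, col=3)
  Distance 3: (row=0, col=1), (row=0, col=5), (row=1, col=0), (row=1, col=6), (row=2, col=1), (row=2, col=5), (row=3, col=2), (row=3, col=4), (row=4, col=3)
  Distance 4: (row=0, col=6), (row=2, col=0), (row=2, col=6), (row=3, col=1), (row=3, col=5), (row=4, col=2), (row=4, col=4), (row=5, col=3)
  Distance 5: (row=3, col=0), (row=3, col=6), (row=4, col=1), (row=4, col=5), (row=5, col=2), (row=5, col=4), (row=6, col=3)  <- goal reached here
One shortest path (5 moves): (row=1, col=3) -> (row=1, col=2) -> (row=1, col=1) -> (row=2, col=1) -> (row=3, col=1) -> (row=4, col=1)

Answer: Shortest path length: 5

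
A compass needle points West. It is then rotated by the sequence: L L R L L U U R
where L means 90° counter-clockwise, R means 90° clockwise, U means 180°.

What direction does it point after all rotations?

Answer: Final heading: East

Derivation:
Start: West
  L (left (90° counter-clockwise)) -> South
  L (left (90° counter-clockwise)) -> East
  R (right (90° clockwise)) -> South
  L (left (90° counter-clockwise)) -> East
  L (left (90° counter-clockwise)) -> North
  U (U-turn (180°)) -> South
  U (U-turn (180°)) -> North
  R (right (90° clockwise)) -> East
Final: East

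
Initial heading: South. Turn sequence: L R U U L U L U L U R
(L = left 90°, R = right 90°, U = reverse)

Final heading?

Answer: Final heading: South

Derivation:
Start: South
  L (left (90° counter-clockwise)) -> East
  R (right (90° clockwise)) -> South
  U (U-turn (180°)) -> North
  U (U-turn (180°)) -> South
  L (left (90° counter-clockwise)) -> East
  U (U-turn (180°)) -> West
  L (left (90° counter-clockwise)) -> South
  U (U-turn (180°)) -> North
  L (left (90° counter-clockwise)) -> West
  U (U-turn (180°)) -> East
  R (right (90° clockwise)) -> South
Final: South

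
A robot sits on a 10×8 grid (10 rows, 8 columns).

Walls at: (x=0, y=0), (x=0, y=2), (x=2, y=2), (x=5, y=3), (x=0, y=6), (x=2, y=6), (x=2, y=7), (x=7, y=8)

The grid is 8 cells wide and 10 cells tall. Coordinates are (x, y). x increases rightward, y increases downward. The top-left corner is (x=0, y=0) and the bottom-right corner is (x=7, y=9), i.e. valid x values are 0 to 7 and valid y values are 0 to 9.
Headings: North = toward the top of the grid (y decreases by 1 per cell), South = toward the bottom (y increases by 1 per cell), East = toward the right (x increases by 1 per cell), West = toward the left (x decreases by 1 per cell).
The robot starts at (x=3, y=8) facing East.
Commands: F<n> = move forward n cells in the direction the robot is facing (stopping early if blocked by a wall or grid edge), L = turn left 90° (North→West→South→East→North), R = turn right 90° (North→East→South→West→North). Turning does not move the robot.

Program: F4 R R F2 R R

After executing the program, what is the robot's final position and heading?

Start: (x=3, y=8), facing East
  F4: move forward 3/4 (blocked), now at (x=6, y=8)
  R: turn right, now facing South
  R: turn right, now facing West
  F2: move forward 2, now at (x=4, y=8)
  R: turn right, now facing North
  R: turn right, now facing East
Final: (x=4, y=8), facing East

Answer: Final position: (x=4, y=8), facing East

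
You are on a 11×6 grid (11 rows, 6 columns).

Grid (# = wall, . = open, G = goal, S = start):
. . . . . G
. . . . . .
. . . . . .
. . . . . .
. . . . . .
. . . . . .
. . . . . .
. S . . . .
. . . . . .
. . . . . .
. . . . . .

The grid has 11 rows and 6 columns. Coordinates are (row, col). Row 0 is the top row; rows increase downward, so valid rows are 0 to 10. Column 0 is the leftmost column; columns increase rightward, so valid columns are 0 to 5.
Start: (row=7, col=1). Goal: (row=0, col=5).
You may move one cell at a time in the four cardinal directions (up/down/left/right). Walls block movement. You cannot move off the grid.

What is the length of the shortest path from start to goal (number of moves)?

Answer: Shortest path length: 11

Derivation:
BFS from (row=7, col=1) until reaching (row=0, col=5):
  Distance 0: (row=7, col=1)
  Distance 1: (row=6, col=1), (row=7, col=0), (row=7, col=2), (row=8, col=1)
  Distance 2: (row=5, col=1), (row=6, col=0), (row=6, col=2), (row=7, col=3), (row=8, col=0), (row=8, col=2), (row=9, col=1)
  Distance 3: (row=4, col=1), (row=5, col=0), (row=5, col=2), (row=6, col=3), (row=7, col=4), (row=8, col=3), (row=9, col=0), (row=9, col=2), (row=10, col=1)
  Distance 4: (row=3, col=1), (row=4, col=0), (row=4, col=2), (row=5, col=3), (row=6, col=4), (row=7, col=5), (row=8, col=4), (row=9, col=3), (row=10, col=0), (row=10, col=2)
  Distance 5: (row=2, col=1), (row=3, col=0), (row=3, col=2), (row=4, col=3), (row=5, col=4), (row=6, col=5), (row=8, col=5), (row=9, col=4), (row=10, col=3)
  Distance 6: (row=1, col=1), (row=2, col=0), (row=2, col=2), (row=3, col=3), (row=4, col=4), (row=5, col=5), (row=9, col=5), (row=10, col=4)
  Distance 7: (row=0, col=1), (row=1, col=0), (row=1, col=2), (row=2, col=3), (row=3, col=4), (row=4, col=5), (row=10, col=5)
  Distance 8: (row=0, col=0), (row=0, col=2), (row=1, col=3), (row=2, col=4), (row=3, col=5)
  Distance 9: (row=0, col=3), (row=1, col=4), (row=2, col=5)
  Distance 10: (row=0, col=4), (row=1, col=5)
  Distance 11: (row=0, col=5)  <- goal reached here
One shortest path (11 moves): (row=7, col=1) -> (row=7, col=2) -> (row=7, col=3) -> (row=7, col=4) -> (row=7, col=5) -> (row=6, col=5) -> (row=5, col=5) -> (row=4, col=5) -> (row=3, col=5) -> (row=2, col=5) -> (row=1, col=5) -> (row=0, col=5)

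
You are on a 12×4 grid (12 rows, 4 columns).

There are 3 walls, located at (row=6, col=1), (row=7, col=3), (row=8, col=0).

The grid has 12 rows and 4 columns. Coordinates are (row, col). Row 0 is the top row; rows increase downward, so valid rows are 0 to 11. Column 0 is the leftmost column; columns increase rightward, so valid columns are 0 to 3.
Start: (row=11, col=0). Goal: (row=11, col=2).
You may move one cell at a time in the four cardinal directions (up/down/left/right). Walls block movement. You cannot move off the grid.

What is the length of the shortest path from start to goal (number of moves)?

Answer: Shortest path length: 2

Derivation:
BFS from (row=11, col=0) until reaching (row=11, col=2):
  Distance 0: (row=11, col=0)
  Distance 1: (row=10, col=0), (row=11, col=1)
  Distance 2: (row=9, col=0), (row=10, col=1), (row=11, col=2)  <- goal reached here
One shortest path (2 moves): (row=11, col=0) -> (row=11, col=1) -> (row=11, col=2)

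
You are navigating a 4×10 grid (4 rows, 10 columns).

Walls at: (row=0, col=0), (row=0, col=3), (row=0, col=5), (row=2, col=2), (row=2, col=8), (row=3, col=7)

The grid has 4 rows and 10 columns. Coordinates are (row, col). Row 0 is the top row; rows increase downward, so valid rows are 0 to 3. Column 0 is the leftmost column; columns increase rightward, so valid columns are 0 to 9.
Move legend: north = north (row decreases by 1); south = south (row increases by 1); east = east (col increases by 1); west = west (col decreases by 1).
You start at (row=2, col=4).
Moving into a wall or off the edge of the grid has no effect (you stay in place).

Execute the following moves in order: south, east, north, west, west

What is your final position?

Start: (row=2, col=4)
  south (south): (row=2, col=4) -> (row=3, col=4)
  east (east): (row=3, col=4) -> (row=3, col=5)
  north (north): (row=3, col=5) -> (row=2, col=5)
  west (west): (row=2, col=5) -> (row=2, col=4)
  west (west): (row=2, col=4) -> (row=2, col=3)
Final: (row=2, col=3)

Answer: Final position: (row=2, col=3)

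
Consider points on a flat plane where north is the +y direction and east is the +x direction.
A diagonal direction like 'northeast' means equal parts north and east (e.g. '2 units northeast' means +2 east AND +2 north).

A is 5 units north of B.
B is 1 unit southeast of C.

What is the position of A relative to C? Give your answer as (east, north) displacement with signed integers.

Answer: A is at (east=1, north=4) relative to C.

Derivation:
Place C at the origin (east=0, north=0).
  B is 1 unit southeast of C: delta (east=+1, north=-1); B at (east=1, north=-1).
  A is 5 units north of B: delta (east=+0, north=+5); A at (east=1, north=4).
Therefore A relative to C: (east=1, north=4).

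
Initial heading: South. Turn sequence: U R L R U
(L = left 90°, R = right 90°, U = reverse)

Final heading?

Answer: Final heading: West

Derivation:
Start: South
  U (U-turn (180°)) -> North
  R (right (90° clockwise)) -> East
  L (left (90° counter-clockwise)) -> North
  R (right (90° clockwise)) -> East
  U (U-turn (180°)) -> West
Final: West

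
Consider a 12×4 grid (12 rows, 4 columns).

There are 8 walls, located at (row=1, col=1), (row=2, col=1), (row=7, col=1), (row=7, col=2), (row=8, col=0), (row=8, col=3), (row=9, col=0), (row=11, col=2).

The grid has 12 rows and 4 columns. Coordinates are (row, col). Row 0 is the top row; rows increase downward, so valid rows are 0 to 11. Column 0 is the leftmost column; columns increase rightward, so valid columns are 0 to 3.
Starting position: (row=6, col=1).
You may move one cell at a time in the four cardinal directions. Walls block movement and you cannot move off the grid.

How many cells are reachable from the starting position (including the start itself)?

Answer: Reachable cells: 28

Derivation:
BFS flood-fill from (row=6, col=1):
  Distance 0: (row=6, col=1)
  Distance 1: (row=5, col=1), (row=6, col=0), (row=6, col=2)
  Distance 2: (row=4, col=1), (row=5, col=0), (row=5, col=2), (row=6, col=3), (row=7, col=0)
  Distance 3: (row=3, col=1), (row=4, col=0), (row=4, col=2), (row=5, col=3), (row=7, col=3)
  Distance 4: (row=3, col=0), (row=3, col=2), (row=4, col=3)
  Distance 5: (row=2, col=0), (row=2, col=2), (row=3, col=3)
  Distance 6: (row=1, col=0), (row=1, col=2), (row=2, col=3)
  Distance 7: (row=0, col=0), (row=0, col=2), (row=1, col=3)
  Distance 8: (row=0, col=1), (row=0, col=3)
Total reachable: 28 (grid has 40 open cells total)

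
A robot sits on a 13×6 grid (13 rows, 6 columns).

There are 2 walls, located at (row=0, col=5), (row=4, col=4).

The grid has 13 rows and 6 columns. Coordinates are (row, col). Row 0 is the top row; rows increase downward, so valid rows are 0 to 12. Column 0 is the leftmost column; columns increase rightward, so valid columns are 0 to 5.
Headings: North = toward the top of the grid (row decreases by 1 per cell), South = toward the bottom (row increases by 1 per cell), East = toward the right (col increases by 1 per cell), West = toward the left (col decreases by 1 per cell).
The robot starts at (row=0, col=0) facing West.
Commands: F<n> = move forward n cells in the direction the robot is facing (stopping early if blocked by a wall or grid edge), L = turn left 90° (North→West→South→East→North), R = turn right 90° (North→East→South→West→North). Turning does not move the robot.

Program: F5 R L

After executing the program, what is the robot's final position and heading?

Start: (row=0, col=0), facing West
  F5: move forward 0/5 (blocked), now at (row=0, col=0)
  R: turn right, now facing North
  L: turn left, now facing West
Final: (row=0, col=0), facing West

Answer: Final position: (row=0, col=0), facing West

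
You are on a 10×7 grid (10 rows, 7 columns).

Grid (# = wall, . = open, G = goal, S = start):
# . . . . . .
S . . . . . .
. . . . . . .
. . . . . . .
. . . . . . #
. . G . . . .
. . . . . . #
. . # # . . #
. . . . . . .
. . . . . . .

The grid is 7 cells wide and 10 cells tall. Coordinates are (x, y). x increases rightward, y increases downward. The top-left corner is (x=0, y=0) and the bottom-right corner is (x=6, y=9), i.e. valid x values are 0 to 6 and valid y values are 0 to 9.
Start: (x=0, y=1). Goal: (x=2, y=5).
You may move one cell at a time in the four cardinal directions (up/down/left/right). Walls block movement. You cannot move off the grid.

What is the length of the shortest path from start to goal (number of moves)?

BFS from (x=0, y=1) until reaching (x=2, y=5):
  Distance 0: (x=0, y=1)
  Distance 1: (x=1, y=1), (x=0, y=2)
  Distance 2: (x=1, y=0), (x=2, y=1), (x=1, y=2), (x=0, y=3)
  Distance 3: (x=2, y=0), (x=3, y=1), (x=2, y=2), (x=1, y=3), (x=0, y=4)
  Distance 4: (x=3, y=0), (x=4, y=1), (x=3, y=2), (x=2, y=3), (x=1, y=4), (x=0, y=5)
  Distance 5: (x=4, y=0), (x=5, y=1), (x=4, y=2), (x=3, y=3), (x=2, y=4), (x=1, y=5), (x=0, y=6)
  Distance 6: (x=5, y=0), (x=6, y=1), (x=5, y=2), (x=4, y=3), (x=3, y=4), (x=2, y=5), (x=1, y=6), (x=0, y=7)  <- goal reached here
One shortest path (6 moves): (x=0, y=1) -> (x=1, y=1) -> (x=2, y=1) -> (x=2, y=2) -> (x=2, y=3) -> (x=2, y=4) -> (x=2, y=5)

Answer: Shortest path length: 6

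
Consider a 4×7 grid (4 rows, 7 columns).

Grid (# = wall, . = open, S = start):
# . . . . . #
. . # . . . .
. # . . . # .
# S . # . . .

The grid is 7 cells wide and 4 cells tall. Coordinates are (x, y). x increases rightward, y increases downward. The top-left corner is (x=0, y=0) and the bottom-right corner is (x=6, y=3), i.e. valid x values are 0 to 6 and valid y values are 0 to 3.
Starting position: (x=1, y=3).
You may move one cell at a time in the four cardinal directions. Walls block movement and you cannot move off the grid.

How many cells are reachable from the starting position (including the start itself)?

Answer: Reachable cells: 21

Derivation:
BFS flood-fill from (x=1, y=3):
  Distance 0: (x=1, y=3)
  Distance 1: (x=2, y=3)
  Distance 2: (x=2, y=2)
  Distance 3: (x=3, y=2)
  Distance 4: (x=3, y=1), (x=4, y=2)
  Distance 5: (x=3, y=0), (x=4, y=1), (x=4, y=3)
  Distance 6: (x=2, y=0), (x=4, y=0), (x=5, y=1), (x=5, y=3)
  Distance 7: (x=1, y=0), (x=5, y=0), (x=6, y=1), (x=6, y=3)
  Distance 8: (x=1, y=1), (x=6, y=2)
  Distance 9: (x=0, y=1)
  Distance 10: (x=0, y=2)
Total reachable: 21 (grid has 21 open cells total)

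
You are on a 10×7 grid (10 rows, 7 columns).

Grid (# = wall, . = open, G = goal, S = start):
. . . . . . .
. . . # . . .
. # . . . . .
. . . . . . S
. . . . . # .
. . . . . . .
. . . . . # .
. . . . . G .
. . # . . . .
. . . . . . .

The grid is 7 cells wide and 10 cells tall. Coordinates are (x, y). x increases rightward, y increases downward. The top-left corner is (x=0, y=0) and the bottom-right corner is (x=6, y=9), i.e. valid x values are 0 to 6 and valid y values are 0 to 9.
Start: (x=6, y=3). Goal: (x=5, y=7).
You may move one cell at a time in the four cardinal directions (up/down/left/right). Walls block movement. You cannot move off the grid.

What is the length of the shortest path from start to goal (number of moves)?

Answer: Shortest path length: 5

Derivation:
BFS from (x=6, y=3) until reaching (x=5, y=7):
  Distance 0: (x=6, y=3)
  Distance 1: (x=6, y=2), (x=5, y=3), (x=6, y=4)
  Distance 2: (x=6, y=1), (x=5, y=2), (x=4, y=3), (x=6, y=5)
  Distance 3: (x=6, y=0), (x=5, y=1), (x=4, y=2), (x=3, y=3), (x=4, y=4), (x=5, y=5), (x=6, y=6)
  Distance 4: (x=5, y=0), (x=4, y=1), (x=3, y=2), (x=2, y=3), (x=3, y=4), (x=4, y=5), (x=6, y=7)
  Distance 5: (x=4, y=0), (x=2, y=2), (x=1, y=3), (x=2, y=4), (x=3, y=5), (x=4, y=6), (x=5, y=7), (x=6, y=8)  <- goal reached here
One shortest path (5 moves): (x=6, y=3) -> (x=6, y=4) -> (x=6, y=5) -> (x=6, y=6) -> (x=6, y=7) -> (x=5, y=7)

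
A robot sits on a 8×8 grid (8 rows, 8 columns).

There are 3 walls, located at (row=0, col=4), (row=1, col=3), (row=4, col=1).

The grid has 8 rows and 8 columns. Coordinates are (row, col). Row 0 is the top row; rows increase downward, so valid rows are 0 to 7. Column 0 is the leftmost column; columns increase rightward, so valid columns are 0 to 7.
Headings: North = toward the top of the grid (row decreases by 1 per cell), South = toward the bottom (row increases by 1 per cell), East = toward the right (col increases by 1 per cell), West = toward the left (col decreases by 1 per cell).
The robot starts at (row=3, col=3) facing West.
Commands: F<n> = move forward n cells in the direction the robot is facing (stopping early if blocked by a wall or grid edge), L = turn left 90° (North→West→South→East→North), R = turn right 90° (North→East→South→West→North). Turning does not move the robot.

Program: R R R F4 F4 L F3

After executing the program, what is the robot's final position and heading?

Start: (row=3, col=3), facing West
  R: turn right, now facing North
  R: turn right, now facing East
  R: turn right, now facing South
  F4: move forward 4, now at (row=7, col=3)
  F4: move forward 0/4 (blocked), now at (row=7, col=3)
  L: turn left, now facing East
  F3: move forward 3, now at (row=7, col=6)
Final: (row=7, col=6), facing East

Answer: Final position: (row=7, col=6), facing East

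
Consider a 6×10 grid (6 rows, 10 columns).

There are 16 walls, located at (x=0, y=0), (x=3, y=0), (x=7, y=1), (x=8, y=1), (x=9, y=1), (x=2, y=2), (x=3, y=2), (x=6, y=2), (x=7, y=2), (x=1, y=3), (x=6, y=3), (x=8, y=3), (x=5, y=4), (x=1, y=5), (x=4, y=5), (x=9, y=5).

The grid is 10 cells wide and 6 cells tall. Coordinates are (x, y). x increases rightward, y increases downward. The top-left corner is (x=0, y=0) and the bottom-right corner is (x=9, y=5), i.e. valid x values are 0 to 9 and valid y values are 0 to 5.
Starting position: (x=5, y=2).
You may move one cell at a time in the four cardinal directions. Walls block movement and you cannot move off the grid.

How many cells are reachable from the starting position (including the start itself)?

Answer: Reachable cells: 32

Derivation:
BFS flood-fill from (x=5, y=2):
  Distance 0: (x=5, y=2)
  Distance 1: (x=5, y=1), (x=4, y=2), (x=5, y=3)
  Distance 2: (x=5, y=0), (x=4, y=1), (x=6, y=1), (x=4, y=3)
  Distance 3: (x=4, y=0), (x=6, y=0), (x=3, y=1), (x=3, y=3), (x=4, y=4)
  Distance 4: (x=7, y=0), (x=2, y=1), (x=2, y=3), (x=3, y=4)
  Distance 5: (x=2, y=0), (x=8, y=0), (x=1, y=1), (x=2, y=4), (x=3, y=5)
  Distance 6: (x=1, y=0), (x=9, y=0), (x=0, y=1), (x=1, y=2), (x=1, y=4), (x=2, y=5)
  Distance 7: (x=0, y=2), (x=0, y=4)
  Distance 8: (x=0, y=3), (x=0, y=5)
Total reachable: 32 (grid has 44 open cells total)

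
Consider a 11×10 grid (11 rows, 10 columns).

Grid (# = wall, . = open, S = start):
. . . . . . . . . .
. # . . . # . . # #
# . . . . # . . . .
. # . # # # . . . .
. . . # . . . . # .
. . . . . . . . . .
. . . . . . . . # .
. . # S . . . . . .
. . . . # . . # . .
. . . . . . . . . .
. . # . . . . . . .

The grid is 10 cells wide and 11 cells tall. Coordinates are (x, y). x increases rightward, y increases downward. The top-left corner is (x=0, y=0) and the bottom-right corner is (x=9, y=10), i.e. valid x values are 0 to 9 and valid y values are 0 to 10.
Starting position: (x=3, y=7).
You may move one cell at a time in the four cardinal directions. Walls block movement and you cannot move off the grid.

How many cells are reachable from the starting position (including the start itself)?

Answer: Reachable cells: 93

Derivation:
BFS flood-fill from (x=3, y=7):
  Distance 0: (x=3, y=7)
  Distance 1: (x=3, y=6), (x=4, y=7), (x=3, y=8)
  Distance 2: (x=3, y=5), (x=2, y=6), (x=4, y=6), (x=5, y=7), (x=2, y=8), (x=3, y=9)
  Distance 3: (x=2, y=5), (x=4, y=5), (x=1, y=6), (x=5, y=6), (x=6, y=7), (x=1, y=8), (x=5, y=8), (x=2, y=9), (x=4, y=9), (x=3, y=10)
  Distance 4: (x=2, y=4), (x=4, y=4), (x=1, y=5), (x=5, y=5), (x=0, y=6), (x=6, y=6), (x=1, y=7), (x=7, y=7), (x=0, y=8), (x=6, y=8), (x=1, y=9), (x=5, y=9), (x=4, y=10)
  Distance 5: (x=2, y=3), (x=1, y=4), (x=5, y=4), (x=0, y=5), (x=6, y=5), (x=7, y=6), (x=0, y=7), (x=8, y=7), (x=0, y=9), (x=6, y=9), (x=1, y=10), (x=5, y=10)
  Distance 6: (x=2, y=2), (x=0, y=4), (x=6, y=4), (x=7, y=5), (x=9, y=7), (x=8, y=8), (x=7, y=9), (x=0, y=10), (x=6, y=10)
  Distance 7: (x=2, y=1), (x=1, y=2), (x=3, y=2), (x=0, y=3), (x=6, y=3), (x=7, y=4), (x=8, y=5), (x=9, y=6), (x=9, y=8), (x=8, y=9), (x=7, y=10)
  Distance 8: (x=2, y=0), (x=3, y=1), (x=4, y=2), (x=6, y=2), (x=7, y=3), (x=9, y=5), (x=9, y=9), (x=8, y=10)
  Distance 9: (x=1, y=0), (x=3, y=0), (x=4, y=1), (x=6, y=1), (x=7, y=2), (x=8, y=3), (x=9, y=4), (x=9, y=10)
  Distance 10: (x=0, y=0), (x=4, y=0), (x=6, y=0), (x=7, y=1), (x=8, y=2), (x=9, y=3)
  Distance 11: (x=5, y=0), (x=7, y=0), (x=0, y=1), (x=9, y=2)
  Distance 12: (x=8, y=0)
  Distance 13: (x=9, y=0)
Total reachable: 93 (grid has 93 open cells total)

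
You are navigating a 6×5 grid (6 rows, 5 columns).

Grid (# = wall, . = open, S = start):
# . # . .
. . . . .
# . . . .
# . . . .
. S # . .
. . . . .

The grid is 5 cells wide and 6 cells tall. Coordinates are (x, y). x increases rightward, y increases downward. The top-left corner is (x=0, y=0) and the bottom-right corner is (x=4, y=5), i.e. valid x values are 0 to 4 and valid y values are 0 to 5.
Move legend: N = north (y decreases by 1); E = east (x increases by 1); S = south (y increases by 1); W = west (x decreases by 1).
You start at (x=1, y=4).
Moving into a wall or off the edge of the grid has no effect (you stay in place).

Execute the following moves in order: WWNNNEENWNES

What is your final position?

Answer: Final position: (x=2, y=3)

Derivation:
Start: (x=1, y=4)
  W (west): (x=1, y=4) -> (x=0, y=4)
  W (west): blocked, stay at (x=0, y=4)
  [×3]N (north): blocked, stay at (x=0, y=4)
  E (east): (x=0, y=4) -> (x=1, y=4)
  E (east): blocked, stay at (x=1, y=4)
  N (north): (x=1, y=4) -> (x=1, y=3)
  W (west): blocked, stay at (x=1, y=3)
  N (north): (x=1, y=3) -> (x=1, y=2)
  E (east): (x=1, y=2) -> (x=2, y=2)
  S (south): (x=2, y=2) -> (x=2, y=3)
Final: (x=2, y=3)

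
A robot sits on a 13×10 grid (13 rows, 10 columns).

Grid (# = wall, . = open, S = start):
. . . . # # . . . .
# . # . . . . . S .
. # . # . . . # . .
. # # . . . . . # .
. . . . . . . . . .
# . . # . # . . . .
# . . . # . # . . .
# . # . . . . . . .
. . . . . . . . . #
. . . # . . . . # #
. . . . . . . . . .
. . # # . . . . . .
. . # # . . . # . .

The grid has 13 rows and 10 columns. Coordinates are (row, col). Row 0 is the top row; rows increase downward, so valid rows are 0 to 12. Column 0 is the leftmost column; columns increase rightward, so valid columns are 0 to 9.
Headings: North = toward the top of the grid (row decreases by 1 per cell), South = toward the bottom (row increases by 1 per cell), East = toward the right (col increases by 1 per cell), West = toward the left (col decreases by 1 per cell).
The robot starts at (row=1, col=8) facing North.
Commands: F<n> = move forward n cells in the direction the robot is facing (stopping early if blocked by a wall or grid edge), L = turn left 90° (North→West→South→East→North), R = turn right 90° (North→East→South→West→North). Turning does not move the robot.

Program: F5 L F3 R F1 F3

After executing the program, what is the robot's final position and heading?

Start: (row=1, col=8), facing North
  F5: move forward 1/5 (blocked), now at (row=0, col=8)
  L: turn left, now facing West
  F3: move forward 2/3 (blocked), now at (row=0, col=6)
  R: turn right, now facing North
  F1: move forward 0/1 (blocked), now at (row=0, col=6)
  F3: move forward 0/3 (blocked), now at (row=0, col=6)
Final: (row=0, col=6), facing North

Answer: Final position: (row=0, col=6), facing North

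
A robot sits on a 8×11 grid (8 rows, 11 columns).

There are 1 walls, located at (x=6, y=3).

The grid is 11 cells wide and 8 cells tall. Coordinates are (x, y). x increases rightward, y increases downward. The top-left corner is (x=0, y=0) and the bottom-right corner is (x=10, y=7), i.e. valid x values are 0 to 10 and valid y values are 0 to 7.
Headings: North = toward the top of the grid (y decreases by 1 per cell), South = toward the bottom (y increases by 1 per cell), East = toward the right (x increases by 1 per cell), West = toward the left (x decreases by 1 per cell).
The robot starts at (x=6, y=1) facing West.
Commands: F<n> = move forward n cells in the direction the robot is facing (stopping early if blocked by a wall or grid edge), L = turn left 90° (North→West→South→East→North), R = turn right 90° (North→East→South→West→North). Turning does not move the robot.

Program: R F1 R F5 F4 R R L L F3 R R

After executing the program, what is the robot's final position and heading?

Answer: Final position: (x=10, y=0), facing West

Derivation:
Start: (x=6, y=1), facing West
  R: turn right, now facing North
  F1: move forward 1, now at (x=6, y=0)
  R: turn right, now facing East
  F5: move forward 4/5 (blocked), now at (x=10, y=0)
  F4: move forward 0/4 (blocked), now at (x=10, y=0)
  R: turn right, now facing South
  R: turn right, now facing West
  L: turn left, now facing South
  L: turn left, now facing East
  F3: move forward 0/3 (blocked), now at (x=10, y=0)
  R: turn right, now facing South
  R: turn right, now facing West
Final: (x=10, y=0), facing West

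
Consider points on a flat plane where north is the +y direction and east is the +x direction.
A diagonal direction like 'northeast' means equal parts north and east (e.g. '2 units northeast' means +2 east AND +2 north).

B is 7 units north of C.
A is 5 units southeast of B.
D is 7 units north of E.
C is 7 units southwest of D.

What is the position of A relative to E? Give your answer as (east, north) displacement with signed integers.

Place E at the origin (east=0, north=0).
  D is 7 units north of E: delta (east=+0, north=+7); D at (east=0, north=7).
  C is 7 units southwest of D: delta (east=-7, north=-7); C at (east=-7, north=0).
  B is 7 units north of C: delta (east=+0, north=+7); B at (east=-7, north=7).
  A is 5 units southeast of B: delta (east=+5, north=-5); A at (east=-2, north=2).
Therefore A relative to E: (east=-2, north=2).

Answer: A is at (east=-2, north=2) relative to E.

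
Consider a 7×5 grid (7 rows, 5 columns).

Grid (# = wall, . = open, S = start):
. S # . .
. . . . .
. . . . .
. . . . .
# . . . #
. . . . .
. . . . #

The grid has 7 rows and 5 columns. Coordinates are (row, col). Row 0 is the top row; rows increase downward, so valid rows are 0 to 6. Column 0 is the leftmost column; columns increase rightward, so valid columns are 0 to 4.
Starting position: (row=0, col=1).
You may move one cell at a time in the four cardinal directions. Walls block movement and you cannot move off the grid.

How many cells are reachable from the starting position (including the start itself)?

BFS flood-fill from (row=0, col=1):
  Distance 0: (row=0, col=1)
  Distance 1: (row=0, col=0), (row=1, col=1)
  Distance 2: (row=1, col=0), (row=1, col=2), (row=2, col=1)
  Distance 3: (row=1, col=3), (row=2, col=0), (row=2, col=2), (row=3, col=1)
  Distance 4: (row=0, col=3), (row=1, col=4), (row=2, col=3), (row=3, col=0), (row=3, col=2), (row=4, col=1)
  Distance 5: (row=0, col=4), (row=2, col=4), (row=3, col=3), (row=4, col=2), (row=5, col=1)
  Distance 6: (row=3, col=4), (row=4, col=3), (row=5, col=0), (row=5, col=2), (row=6, col=1)
  Distance 7: (row=5, col=3), (row=6, col=0), (row=6, col=2)
  Distance 8: (row=5, col=4), (row=6, col=3)
Total reachable: 31 (grid has 31 open cells total)

Answer: Reachable cells: 31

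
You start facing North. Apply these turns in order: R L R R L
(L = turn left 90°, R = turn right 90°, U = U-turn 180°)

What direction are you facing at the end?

Answer: Final heading: East

Derivation:
Start: North
  R (right (90° clockwise)) -> East
  L (left (90° counter-clockwise)) -> North
  R (right (90° clockwise)) -> East
  R (right (90° clockwise)) -> South
  L (left (90° counter-clockwise)) -> East
Final: East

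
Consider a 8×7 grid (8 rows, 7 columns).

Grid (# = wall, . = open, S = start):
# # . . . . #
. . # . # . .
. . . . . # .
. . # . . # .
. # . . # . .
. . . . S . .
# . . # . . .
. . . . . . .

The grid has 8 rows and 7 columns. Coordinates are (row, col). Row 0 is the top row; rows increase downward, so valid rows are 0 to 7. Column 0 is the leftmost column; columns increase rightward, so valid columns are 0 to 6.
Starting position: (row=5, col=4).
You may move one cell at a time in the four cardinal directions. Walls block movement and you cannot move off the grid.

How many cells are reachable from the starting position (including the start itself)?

BFS flood-fill from (row=5, col=4):
  Distance 0: (row=5, col=4)
  Distance 1: (row=5, col=3), (row=5, col=5), (row=6, col=4)
  Distance 2: (row=4, col=3), (row=4, col=5), (row=5, col=2), (row=5, col=6), (row=6, col=5), (row=7, col=4)
  Distance 3: (row=3, col=3), (row=4, col=2), (row=4, col=6), (row=5, col=1), (row=6, col=2), (row=6, col=6), (row=7, col=3), (row=7, col=5)
  Distance 4: (row=2, col=3), (row=3, col=4), (row=3, col=6), (row=5, col=0), (row=6, col=1), (row=7, col=2), (row=7, col=6)
  Distance 5: (row=1, col=3), (row=2, col=2), (row=2, col=4), (row=2, col=6), (row=4, col=0), (row=7, col=1)
  Distance 6: (row=0, col=3), (row=1, col=6), (row=2, col=1), (row=3, col=0), (row=7, col=0)
  Distance 7: (row=0, col=2), (row=0, col=4), (row=1, col=1), (row=1, col=5), (row=2, col=0), (row=3, col=1)
  Distance 8: (row=0, col=5), (row=1, col=0)
Total reachable: 44 (grid has 44 open cells total)

Answer: Reachable cells: 44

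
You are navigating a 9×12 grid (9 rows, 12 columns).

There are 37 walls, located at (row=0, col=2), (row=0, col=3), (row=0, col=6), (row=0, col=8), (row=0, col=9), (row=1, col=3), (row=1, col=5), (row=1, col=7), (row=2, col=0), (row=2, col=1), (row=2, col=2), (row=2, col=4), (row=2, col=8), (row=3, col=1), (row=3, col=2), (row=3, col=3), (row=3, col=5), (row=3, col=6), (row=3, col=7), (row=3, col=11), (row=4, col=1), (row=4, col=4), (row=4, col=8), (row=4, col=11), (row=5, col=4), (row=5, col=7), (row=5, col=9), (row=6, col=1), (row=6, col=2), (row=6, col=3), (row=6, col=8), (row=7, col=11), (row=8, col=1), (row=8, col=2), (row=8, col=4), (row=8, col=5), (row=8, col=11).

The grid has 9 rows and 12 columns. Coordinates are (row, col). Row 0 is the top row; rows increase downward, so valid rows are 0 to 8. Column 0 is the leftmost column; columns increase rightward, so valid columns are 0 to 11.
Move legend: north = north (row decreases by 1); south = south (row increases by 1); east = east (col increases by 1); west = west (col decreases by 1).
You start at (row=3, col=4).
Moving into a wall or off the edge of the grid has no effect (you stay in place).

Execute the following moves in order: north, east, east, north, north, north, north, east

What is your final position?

Answer: Final position: (row=3, col=4)

Derivation:
Start: (row=3, col=4)
  north (north): blocked, stay at (row=3, col=4)
  east (east): blocked, stay at (row=3, col=4)
  east (east): blocked, stay at (row=3, col=4)
  [×4]north (north): blocked, stay at (row=3, col=4)
  east (east): blocked, stay at (row=3, col=4)
Final: (row=3, col=4)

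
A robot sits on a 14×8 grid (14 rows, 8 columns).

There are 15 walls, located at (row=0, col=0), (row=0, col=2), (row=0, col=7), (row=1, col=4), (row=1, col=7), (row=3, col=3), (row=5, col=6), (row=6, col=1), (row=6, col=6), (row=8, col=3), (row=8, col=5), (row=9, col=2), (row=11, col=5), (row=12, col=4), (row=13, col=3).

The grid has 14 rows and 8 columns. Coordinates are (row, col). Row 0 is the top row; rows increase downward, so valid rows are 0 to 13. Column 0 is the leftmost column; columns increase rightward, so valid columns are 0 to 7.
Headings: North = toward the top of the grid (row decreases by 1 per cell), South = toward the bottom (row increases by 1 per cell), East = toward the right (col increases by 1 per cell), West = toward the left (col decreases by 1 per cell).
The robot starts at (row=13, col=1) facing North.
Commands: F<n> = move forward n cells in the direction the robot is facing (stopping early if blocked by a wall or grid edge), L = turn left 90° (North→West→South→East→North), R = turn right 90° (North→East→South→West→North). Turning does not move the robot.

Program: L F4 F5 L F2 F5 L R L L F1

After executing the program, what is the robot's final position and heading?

Answer: Final position: (row=12, col=0), facing North

Derivation:
Start: (row=13, col=1), facing North
  L: turn left, now facing West
  F4: move forward 1/4 (blocked), now at (row=13, col=0)
  F5: move forward 0/5 (blocked), now at (row=13, col=0)
  L: turn left, now facing South
  F2: move forward 0/2 (blocked), now at (row=13, col=0)
  F5: move forward 0/5 (blocked), now at (row=13, col=0)
  L: turn left, now facing East
  R: turn right, now facing South
  L: turn left, now facing East
  L: turn left, now facing North
  F1: move forward 1, now at (row=12, col=0)
Final: (row=12, col=0), facing North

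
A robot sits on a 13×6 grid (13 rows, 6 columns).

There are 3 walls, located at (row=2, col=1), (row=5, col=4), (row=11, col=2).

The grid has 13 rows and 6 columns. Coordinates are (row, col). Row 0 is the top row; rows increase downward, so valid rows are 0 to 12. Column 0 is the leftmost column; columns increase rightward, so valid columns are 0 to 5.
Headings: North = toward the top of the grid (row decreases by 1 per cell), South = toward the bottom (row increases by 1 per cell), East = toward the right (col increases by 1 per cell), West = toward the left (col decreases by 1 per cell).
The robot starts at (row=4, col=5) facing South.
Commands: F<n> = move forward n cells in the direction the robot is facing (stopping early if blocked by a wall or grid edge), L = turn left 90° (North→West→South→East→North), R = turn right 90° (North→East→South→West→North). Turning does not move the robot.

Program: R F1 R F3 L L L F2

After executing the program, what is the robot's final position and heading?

Start: (row=4, col=5), facing South
  R: turn right, now facing West
  F1: move forward 1, now at (row=4, col=4)
  R: turn right, now facing North
  F3: move forward 3, now at (row=1, col=4)
  L: turn left, now facing West
  L: turn left, now facing South
  L: turn left, now facing East
  F2: move forward 1/2 (blocked), now at (row=1, col=5)
Final: (row=1, col=5), facing East

Answer: Final position: (row=1, col=5), facing East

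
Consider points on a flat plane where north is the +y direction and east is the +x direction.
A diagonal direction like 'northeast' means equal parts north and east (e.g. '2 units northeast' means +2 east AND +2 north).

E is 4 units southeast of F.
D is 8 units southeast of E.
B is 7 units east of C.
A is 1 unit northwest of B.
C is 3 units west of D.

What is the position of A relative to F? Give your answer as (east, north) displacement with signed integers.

Place F at the origin (east=0, north=0).
  E is 4 units southeast of F: delta (east=+4, north=-4); E at (east=4, north=-4).
  D is 8 units southeast of E: delta (east=+8, north=-8); D at (east=12, north=-12).
  C is 3 units west of D: delta (east=-3, north=+0); C at (east=9, north=-12).
  B is 7 units east of C: delta (east=+7, north=+0); B at (east=16, north=-12).
  A is 1 unit northwest of B: delta (east=-1, north=+1); A at (east=15, north=-11).
Therefore A relative to F: (east=15, north=-11).

Answer: A is at (east=15, north=-11) relative to F.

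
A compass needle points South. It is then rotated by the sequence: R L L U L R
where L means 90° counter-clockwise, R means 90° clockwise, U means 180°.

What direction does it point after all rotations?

Start: South
  R (right (90° clockwise)) -> West
  L (left (90° counter-clockwise)) -> South
  L (left (90° counter-clockwise)) -> East
  U (U-turn (180°)) -> West
  L (left (90° counter-clockwise)) -> South
  R (right (90° clockwise)) -> West
Final: West

Answer: Final heading: West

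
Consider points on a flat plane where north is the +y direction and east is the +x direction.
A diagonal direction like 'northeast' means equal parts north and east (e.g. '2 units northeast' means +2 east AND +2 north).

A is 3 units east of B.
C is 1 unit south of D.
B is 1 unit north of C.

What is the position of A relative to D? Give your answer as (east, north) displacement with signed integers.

Place D at the origin (east=0, north=0).
  C is 1 unit south of D: delta (east=+0, north=-1); C at (east=0, north=-1).
  B is 1 unit north of C: delta (east=+0, north=+1); B at (east=0, north=0).
  A is 3 units east of B: delta (east=+3, north=+0); A at (east=3, north=0).
Therefore A relative to D: (east=3, north=0).

Answer: A is at (east=3, north=0) relative to D.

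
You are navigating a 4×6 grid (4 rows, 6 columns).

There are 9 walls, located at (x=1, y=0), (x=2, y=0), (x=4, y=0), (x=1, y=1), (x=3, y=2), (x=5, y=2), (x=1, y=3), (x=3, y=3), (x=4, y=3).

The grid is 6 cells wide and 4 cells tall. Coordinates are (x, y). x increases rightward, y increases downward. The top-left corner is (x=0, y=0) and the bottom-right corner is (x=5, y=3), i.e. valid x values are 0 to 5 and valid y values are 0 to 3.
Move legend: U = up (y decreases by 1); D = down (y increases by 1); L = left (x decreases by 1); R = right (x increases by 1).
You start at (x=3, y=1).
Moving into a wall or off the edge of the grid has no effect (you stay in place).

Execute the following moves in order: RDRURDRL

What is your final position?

Start: (x=3, y=1)
  R (right): (x=3, y=1) -> (x=4, y=1)
  D (down): (x=4, y=1) -> (x=4, y=2)
  R (right): blocked, stay at (x=4, y=2)
  U (up): (x=4, y=2) -> (x=4, y=1)
  R (right): (x=4, y=1) -> (x=5, y=1)
  D (down): blocked, stay at (x=5, y=1)
  R (right): blocked, stay at (x=5, y=1)
  L (left): (x=5, y=1) -> (x=4, y=1)
Final: (x=4, y=1)

Answer: Final position: (x=4, y=1)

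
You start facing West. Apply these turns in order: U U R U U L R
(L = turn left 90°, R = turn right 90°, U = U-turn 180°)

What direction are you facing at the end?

Start: West
  U (U-turn (180°)) -> East
  U (U-turn (180°)) -> West
  R (right (90° clockwise)) -> North
  U (U-turn (180°)) -> South
  U (U-turn (180°)) -> North
  L (left (90° counter-clockwise)) -> West
  R (right (90° clockwise)) -> North
Final: North

Answer: Final heading: North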